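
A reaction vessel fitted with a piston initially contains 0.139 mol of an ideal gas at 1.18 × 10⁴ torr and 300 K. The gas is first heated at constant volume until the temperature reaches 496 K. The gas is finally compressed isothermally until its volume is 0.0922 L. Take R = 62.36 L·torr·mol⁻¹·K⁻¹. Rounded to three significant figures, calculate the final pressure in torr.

From PV = nRT: V₁ = nRT₁/P₁ = 0.2204 L.
Isochoric, so P/T is constant: V₂ = V₁; P₂ = P₁·(T₂/T₁) = 1.951e+04 torr.
Isothermal, so P V is constant: T₃ = T₂; P₃ = P₂·(V₂/V₃) = 4.663e+04 torr.

P₃ ≈ 4.66e+04 torr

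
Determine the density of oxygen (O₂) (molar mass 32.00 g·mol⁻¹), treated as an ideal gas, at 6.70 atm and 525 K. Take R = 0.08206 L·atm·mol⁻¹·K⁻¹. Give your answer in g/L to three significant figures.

ρ = PM/(RT) = (6.70 × 32.00) / (0.08206 × 525.0)

ρ ≈ 4.98 g/L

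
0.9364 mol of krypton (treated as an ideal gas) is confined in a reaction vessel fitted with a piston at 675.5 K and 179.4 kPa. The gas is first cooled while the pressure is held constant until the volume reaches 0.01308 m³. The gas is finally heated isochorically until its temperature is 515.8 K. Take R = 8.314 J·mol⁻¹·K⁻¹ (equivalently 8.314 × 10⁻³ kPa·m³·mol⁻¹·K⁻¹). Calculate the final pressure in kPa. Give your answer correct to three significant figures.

P₃ ≈ 307 kPa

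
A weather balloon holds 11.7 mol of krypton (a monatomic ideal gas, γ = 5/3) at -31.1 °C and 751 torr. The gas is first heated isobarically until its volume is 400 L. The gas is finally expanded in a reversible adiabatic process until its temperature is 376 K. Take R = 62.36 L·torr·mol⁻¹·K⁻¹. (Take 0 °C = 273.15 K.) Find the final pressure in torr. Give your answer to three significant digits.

Convert: T₁ = 242.0 K.
From PV = nRT: V₁ = nRT₁/P₁ = 235.2 L.
P constant ⇒ V ∝ T: P₂ = P₁; T₂ = T₁·(V₂/V₁) = 411.7 K.
Adiabatic (γ = 5/3), T V^(γ−1) and P V^γ constant: P₃ = P₂·(T₃/T₂)^(γ/(γ−1)) = 598.5 torr; V₃ = V₂·(T₂/T₃)^(1/(γ−1)) = 458.3 L.

P₃ ≈ 599 torr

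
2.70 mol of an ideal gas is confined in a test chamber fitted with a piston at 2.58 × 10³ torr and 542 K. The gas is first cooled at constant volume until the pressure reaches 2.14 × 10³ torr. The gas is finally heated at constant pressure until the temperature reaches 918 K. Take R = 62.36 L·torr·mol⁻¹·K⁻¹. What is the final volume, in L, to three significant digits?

V₃ ≈ 72.2 L

From PV = nRT: V₁ = nRT₁/P₁ = 35.37 L.
Isochoric, so P/T is constant: V₂ = V₁; T₂ = T₁·(P₂/P₁) = 449.6 K.
P constant ⇒ V ∝ T: P₃ = P₂; V₃ = V₂·(T₃/T₂) = 72.23 L.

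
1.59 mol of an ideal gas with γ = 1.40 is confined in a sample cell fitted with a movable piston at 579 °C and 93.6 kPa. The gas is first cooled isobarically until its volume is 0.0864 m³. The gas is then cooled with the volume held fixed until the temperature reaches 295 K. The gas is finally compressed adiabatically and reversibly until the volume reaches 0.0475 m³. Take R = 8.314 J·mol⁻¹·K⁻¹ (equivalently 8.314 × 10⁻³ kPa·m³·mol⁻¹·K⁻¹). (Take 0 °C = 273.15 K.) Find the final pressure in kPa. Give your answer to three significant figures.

P₄ ≈ 104 kPa

Convert: T₁ = 852.1 K.
From PV = nRT: V₁ = nRT₁/P₁ = 0.1204 m³.
Isobaric, so V/T is constant: P₂ = P₁; T₂ = T₁·(V₂/V₁) = 611.8 K.
Isochoric, so P/T is constant: V₃ = V₂; P₃ = P₂·(T₃/T₂) = 45.14 kPa.
Reversible adiabatic, γ = 1.40: T₄ = T₃·(V₃/V₄)^(γ−1) = 374.8 K; P₄ = P₃·(V₃/V₄)^γ = 104.3 kPa.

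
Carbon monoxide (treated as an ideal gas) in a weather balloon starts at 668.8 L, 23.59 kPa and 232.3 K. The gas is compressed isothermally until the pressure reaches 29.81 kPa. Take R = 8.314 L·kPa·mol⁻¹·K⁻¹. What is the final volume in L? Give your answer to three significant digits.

Isothermal, so P V is constant: T₂ = T₁; V₂ = V₁·(P₁/P₂) = 529.3 L.

V₂ ≈ 529 L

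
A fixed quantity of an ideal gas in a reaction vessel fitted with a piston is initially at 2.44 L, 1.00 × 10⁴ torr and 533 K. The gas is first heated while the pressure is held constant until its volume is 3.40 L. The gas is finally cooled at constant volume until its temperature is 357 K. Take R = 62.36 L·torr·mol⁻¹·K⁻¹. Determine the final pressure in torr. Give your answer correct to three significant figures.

P₃ ≈ 4.81e+03 torr

Isobaric, so V/T is constant: P₂ = P₁; T₂ = T₁·(V₂/V₁) = 742.7 K.
Isochoric, so P/T is constant: V₃ = V₂; P₃ = P₂·(T₃/T₂) = 4807 torr.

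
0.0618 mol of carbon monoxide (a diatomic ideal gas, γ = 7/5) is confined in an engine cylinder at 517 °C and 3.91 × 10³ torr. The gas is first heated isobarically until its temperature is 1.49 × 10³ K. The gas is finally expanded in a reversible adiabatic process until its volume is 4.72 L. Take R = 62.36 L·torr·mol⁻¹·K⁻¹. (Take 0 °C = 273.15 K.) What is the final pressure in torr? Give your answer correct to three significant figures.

Convert: T₁ = 790.1 K.
From PV = nRT: V₁ = nRT₁/P₁ = 0.7788 L.
Isobaric, so V/T is constant: P₂ = P₁; V₂ = V₁·(T₂/T₁) = 1.469 L.
Reversible adiabatic, γ = 7/5: T₃ = T₂·(V₂/V₃)^(γ−1) = 934.1 K; P₃ = P₂·(V₂/V₃)^γ = 762.6 torr.

P₃ ≈ 763 torr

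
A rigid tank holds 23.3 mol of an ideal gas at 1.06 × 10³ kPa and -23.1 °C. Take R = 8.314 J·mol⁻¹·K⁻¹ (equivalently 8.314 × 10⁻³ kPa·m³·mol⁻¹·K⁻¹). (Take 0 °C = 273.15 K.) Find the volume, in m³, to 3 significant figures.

V ≈ 0.0457 m³

Convert: T = 250.05 K.
PV = nRT ⇒ V = nRT/P = (23.3 × 8.314 × 10⁻³ × 250.05) / 1.06e+03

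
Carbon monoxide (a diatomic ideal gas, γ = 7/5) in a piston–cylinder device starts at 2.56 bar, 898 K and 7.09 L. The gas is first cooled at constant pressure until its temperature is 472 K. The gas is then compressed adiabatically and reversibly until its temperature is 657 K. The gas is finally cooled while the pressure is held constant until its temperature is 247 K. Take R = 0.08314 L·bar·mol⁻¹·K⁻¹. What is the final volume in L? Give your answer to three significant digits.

V₄ ≈ 0.613 L

P constant ⇒ V ∝ T: P₂ = P₁; V₂ = V₁·(T₂/T₁) = 3.727 L.
Reversible adiabatic, γ = 7/5: P₃ = P₂·(T₃/T₂)^(γ/(γ−1)) = 8.146 bar; V₃ = V₂·(T₂/T₃)^(1/(γ−1)) = 1.630 L.
P constant ⇒ V ∝ T: P₄ = P₃; V₄ = V₃·(T₄/T₃) = 0.6129 L.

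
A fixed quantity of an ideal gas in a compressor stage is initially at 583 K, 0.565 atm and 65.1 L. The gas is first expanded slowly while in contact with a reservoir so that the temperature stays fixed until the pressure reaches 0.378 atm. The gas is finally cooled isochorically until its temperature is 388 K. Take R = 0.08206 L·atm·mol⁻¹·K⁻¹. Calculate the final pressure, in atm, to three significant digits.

T constant ⇒ Boyle's law P V = const: T₂ = T₁; V₂ = V₁·(P₁/P₂) = 97.31 L.
V constant ⇒ P ∝ T: V₃ = V₂; P₃ = P₂·(T₃/T₂) = 0.2516 atm.

P₃ ≈ 0.252 atm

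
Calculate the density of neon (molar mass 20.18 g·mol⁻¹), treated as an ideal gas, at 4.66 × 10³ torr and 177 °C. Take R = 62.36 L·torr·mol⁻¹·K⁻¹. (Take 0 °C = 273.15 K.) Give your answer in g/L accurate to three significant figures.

ρ = PM/(RT) = (4.66e+03 × 20.18) / (62.36 × 450.1)

ρ ≈ 3.35 g/L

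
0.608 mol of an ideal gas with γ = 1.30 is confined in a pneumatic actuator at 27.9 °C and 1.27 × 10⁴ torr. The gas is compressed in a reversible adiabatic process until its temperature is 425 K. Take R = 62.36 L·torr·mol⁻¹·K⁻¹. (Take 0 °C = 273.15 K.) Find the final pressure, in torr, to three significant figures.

Convert: T₁ = 301.0 K.
From PV = nRT: V₁ = nRT₁/P₁ = 0.8988 L.
Adiabatic (γ = 1.30), T V^(γ−1) and P V^γ constant: P₂ = P₁·(T₂/T₁)^(γ/(γ−1)) = 5.659e+04 torr; V₂ = V₁·(T₁/T₂)^(1/(γ−1)) = 0.2848 L.

P₂ ≈ 5.66e+04 torr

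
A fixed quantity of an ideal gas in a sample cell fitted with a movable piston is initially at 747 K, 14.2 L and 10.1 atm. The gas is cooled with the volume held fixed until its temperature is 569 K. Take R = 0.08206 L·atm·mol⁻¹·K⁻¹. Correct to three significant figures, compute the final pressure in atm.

P₂ ≈ 7.69 atm

Isochoric, so P/T is constant: V₂ = V₁; P₂ = P₁·(T₂/T₁) = 7.693 atm.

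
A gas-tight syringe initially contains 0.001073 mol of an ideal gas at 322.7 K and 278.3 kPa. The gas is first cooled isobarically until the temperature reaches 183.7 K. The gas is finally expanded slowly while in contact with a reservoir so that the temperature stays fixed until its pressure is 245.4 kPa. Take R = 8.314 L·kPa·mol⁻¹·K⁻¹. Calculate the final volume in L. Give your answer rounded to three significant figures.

V₃ ≈ 0.00668 L

From PV = nRT: V₁ = nRT₁/P₁ = 0.01034 L.
Isobaric, so V/T is constant: P₂ = P₁; V₂ = V₁·(T₂/T₁) = 0.005889 L.
T constant ⇒ Boyle's law P V = const: T₃ = T₂; V₃ = V₂·(P₂/P₃) = 0.006678 L.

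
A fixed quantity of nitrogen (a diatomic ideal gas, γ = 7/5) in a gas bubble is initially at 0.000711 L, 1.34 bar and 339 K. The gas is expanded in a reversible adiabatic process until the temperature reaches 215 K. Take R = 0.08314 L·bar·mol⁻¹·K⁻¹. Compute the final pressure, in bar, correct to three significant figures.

P₂ ≈ 0.272 bar

Adiabatic (γ = 7/5), T V^(γ−1) and P V^γ constant: P₂ = P₁·(T₂/T₁)^(γ/(γ−1)) = 0.2722 bar; V₂ = V₁·(T₁/T₂)^(1/(γ−1)) = 0.002220 L.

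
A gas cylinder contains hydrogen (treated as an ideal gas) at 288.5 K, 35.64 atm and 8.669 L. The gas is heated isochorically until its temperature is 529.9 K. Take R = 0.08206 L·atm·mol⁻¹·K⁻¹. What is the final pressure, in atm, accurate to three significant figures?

Isochoric, so P/T is constant: V₂ = V₁; P₂ = P₁·(T₂/T₁) = 65.46 atm.

P₂ ≈ 65.5 atm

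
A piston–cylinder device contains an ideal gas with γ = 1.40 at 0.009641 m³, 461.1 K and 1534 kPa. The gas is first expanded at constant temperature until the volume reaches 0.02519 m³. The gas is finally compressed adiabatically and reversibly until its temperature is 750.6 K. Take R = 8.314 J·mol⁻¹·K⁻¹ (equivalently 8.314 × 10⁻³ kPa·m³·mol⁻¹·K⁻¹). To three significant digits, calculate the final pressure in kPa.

P₃ ≈ 3.23e+03 kPa

T constant ⇒ Boyle's law P V = const: T₂ = T₁; P₂ = P₁·(V₁/V₂) = 587.1 kPa.
Reversible adiabatic, γ = 1.40: P₃ = P₂·(T₃/T₂)^(γ/(γ−1)) = 3231 kPa; V₃ = V₂·(T₂/T₃)^(1/(γ−1)) = 0.007451 m³.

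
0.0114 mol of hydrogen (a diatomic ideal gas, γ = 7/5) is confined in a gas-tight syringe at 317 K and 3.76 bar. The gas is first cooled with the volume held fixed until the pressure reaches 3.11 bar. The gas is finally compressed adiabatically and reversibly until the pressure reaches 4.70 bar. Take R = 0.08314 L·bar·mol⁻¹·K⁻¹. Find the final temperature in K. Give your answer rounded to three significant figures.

T₃ ≈ 295 K

From PV = nRT: V₁ = nRT₁/P₁ = 0.07991 L.
V constant ⇒ P ∝ T: V₂ = V₁; T₂ = T₁·(P₂/P₁) = 262.2 K.
Adiabatic (γ = 7/5), T V^(γ−1) and P V^γ constant: T₃ = T₂·(P₃/P₂)^((γ−1)/γ) = 295.0 K; V₃ = V₂·(P₂/P₃)^(1/γ) = 0.05950 L.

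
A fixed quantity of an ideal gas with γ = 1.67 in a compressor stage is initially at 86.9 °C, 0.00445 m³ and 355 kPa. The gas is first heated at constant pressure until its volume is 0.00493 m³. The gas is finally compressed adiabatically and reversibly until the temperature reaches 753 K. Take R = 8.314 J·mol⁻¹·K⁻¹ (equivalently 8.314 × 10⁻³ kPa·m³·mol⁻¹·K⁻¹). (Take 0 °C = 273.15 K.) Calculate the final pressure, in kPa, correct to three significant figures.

P₃ ≈ 1.73e+03 kPa

Convert: T₁ = 360.0 K.
Isobaric, so V/T is constant: P₂ = P₁; T₂ = T₁·(V₂/V₁) = 398.9 K.
Reversible adiabatic, γ = 1.67: P₃ = P₂·(T₃/T₂)^(γ/(γ−1)) = 1730 kPa; V₃ = V₂·(T₂/T₃)^(1/(γ−1)) = 0.001910 m³.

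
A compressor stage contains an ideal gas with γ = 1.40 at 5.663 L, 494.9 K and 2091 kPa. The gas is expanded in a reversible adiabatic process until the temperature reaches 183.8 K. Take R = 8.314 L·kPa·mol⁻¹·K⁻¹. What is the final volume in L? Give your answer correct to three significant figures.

V₂ ≈ 67.4 L

Reversible adiabatic, γ = 1.40: P₂ = P₁·(T₂/T₁)^(γ/(γ−1)) = 65.28 kPa; V₂ = V₁·(T₁/T₂)^(1/(γ−1)) = 67.37 L.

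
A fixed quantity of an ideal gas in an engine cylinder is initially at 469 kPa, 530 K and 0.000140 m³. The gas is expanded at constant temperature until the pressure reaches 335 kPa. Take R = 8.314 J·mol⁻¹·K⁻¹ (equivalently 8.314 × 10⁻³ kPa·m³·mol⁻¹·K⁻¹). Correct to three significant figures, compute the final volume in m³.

V₂ ≈ 0.000196 m³

Isothermal, so P V is constant: T₂ = T₁; V₂ = V₁·(P₁/P₂) = 0.0001960 m³.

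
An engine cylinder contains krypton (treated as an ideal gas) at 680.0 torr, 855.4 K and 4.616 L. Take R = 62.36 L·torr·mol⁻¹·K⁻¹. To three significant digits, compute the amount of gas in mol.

n ≈ 0.0588 mol

PV = nRT ⇒ n = PV/(RT) = (680.0 × 4.616) / (62.36 × 855.4)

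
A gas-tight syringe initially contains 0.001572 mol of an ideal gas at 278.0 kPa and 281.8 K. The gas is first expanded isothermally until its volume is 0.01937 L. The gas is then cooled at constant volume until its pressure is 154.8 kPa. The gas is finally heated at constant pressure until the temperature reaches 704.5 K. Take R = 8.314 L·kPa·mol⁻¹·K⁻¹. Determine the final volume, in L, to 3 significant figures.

From PV = nRT: V₁ = nRT₁/P₁ = 0.01325 L.
Isothermal, so P V is constant: T₂ = T₁; P₂ = P₁·(V₁/V₂) = 190.1 kPa.
Isochoric, so P/T is constant: V₃ = V₂; T₃ = T₂·(P₃/P₂) = 229.4 K.
Isobaric, so V/T is constant: P₄ = P₃; V₄ = V₃·(T₄/T₃) = 0.05948 L.

V₄ ≈ 0.0595 L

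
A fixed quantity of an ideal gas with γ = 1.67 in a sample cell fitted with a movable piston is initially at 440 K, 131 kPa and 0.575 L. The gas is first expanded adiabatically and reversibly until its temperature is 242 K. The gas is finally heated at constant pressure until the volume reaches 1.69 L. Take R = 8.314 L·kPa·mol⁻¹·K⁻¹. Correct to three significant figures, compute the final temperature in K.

T₃ ≈ 291 K

Reversible adiabatic, γ = 1.67: P₂ = P₁·(T₂/T₁)^(γ/(γ−1)) = 29.52 kPa; V₂ = V₁·(T₁/T₂)^(1/(γ−1)) = 1.403 L.
Isobaric, so V/T is constant: P₃ = P₂; T₃ = T₂·(V₃/V₂) = 291.4 K.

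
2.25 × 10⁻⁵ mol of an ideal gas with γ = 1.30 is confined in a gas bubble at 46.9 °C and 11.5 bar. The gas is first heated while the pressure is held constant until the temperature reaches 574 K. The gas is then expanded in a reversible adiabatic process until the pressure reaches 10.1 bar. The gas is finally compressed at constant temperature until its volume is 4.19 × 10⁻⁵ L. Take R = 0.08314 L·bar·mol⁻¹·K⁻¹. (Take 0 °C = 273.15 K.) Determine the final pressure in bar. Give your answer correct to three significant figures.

Convert: T₁ = 320.0 K.
From PV = nRT: V₁ = nRT₁/P₁ = 5.206e-05 L.
Isobaric, so V/T is constant: P₂ = P₁; V₂ = V₁·(T₂/T₁) = 9.337e-05 L.
Adiabatic (γ = 1.30), T V^(γ−1) and P V^γ constant: T₃ = T₂·(P₃/P₂)^((γ−1)/γ) = 557.1 K; V₃ = V₂·(P₂/P₃)^(1/γ) = 0.0001032 L.
T constant ⇒ Boyle's law P V = const: T₄ = T₃; P₄ = P₃·(V₃/V₄) = 24.87 bar.

P₄ ≈ 24.9 bar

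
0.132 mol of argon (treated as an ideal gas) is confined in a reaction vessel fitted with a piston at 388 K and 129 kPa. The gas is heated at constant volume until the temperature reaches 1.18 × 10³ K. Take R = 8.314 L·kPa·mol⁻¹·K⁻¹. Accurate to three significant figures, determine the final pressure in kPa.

P₂ ≈ 392 kPa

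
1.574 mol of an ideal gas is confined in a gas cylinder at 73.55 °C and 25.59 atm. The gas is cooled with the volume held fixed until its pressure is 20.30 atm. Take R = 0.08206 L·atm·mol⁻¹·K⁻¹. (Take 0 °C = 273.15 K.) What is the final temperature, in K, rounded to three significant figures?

Convert: T₁ = 346.7 K.
From PV = nRT: V₁ = nRT₁/P₁ = 1.750 L.
Isochoric, so P/T is constant: V₂ = V₁; T₂ = T₁·(P₂/P₁) = 275.0 K.

T₂ ≈ 275 K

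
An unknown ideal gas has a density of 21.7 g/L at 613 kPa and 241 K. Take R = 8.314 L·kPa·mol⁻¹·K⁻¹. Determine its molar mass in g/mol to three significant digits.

M ≈ 70.9 g/mol

ρ = PM/(RT) ⇒ M = ρRT/P = (21.7 × 8.314 × 241.0) / 613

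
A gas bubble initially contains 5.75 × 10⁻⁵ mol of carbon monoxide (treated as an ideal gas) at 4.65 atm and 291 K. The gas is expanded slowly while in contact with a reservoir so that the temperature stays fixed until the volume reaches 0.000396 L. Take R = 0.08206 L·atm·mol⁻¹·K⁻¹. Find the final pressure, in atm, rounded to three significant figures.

From PV = nRT: V₁ = nRT₁/P₁ = 0.0002953 L.
T constant ⇒ Boyle's law P V = const: T₂ = T₁; P₂ = P₁·(V₁/V₂) = 3.467 atm.

P₂ ≈ 3.47 atm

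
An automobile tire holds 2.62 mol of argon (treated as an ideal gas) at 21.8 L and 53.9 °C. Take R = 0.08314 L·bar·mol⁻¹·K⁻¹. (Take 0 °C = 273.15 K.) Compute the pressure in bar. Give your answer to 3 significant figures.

P ≈ 3.27 bar

Convert: T = 327.05 K.
PV = nRT ⇒ P = nRT/V = (2.62 × 0.08314 × 327.05) / 21.8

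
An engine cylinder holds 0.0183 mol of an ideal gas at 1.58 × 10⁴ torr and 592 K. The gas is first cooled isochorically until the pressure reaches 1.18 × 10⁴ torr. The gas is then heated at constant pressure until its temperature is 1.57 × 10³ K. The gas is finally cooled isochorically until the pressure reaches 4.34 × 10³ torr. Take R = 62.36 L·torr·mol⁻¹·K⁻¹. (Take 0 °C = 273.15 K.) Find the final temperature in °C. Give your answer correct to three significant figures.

From PV = nRT: V₁ = nRT₁/P₁ = 0.04276 L.
V constant ⇒ P ∝ T: V₂ = V₁; T₂ = T₁·(P₂/P₁) = 442.1 K.
P constant ⇒ V ∝ T: P₃ = P₂; V₃ = V₂·(T₃/T₂) = 0.1518 L.
Isochoric, so P/T is constant: V₄ = V₃; T₄ = T₃·(P₄/P₃) = 577.4 K.

T₄ ≈ 304 °C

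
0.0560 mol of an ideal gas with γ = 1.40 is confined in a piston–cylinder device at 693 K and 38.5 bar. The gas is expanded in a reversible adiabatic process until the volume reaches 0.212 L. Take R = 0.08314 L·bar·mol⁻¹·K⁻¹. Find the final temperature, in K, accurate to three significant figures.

From PV = nRT: V₁ = nRT₁/P₁ = 0.08381 L.
Adiabatic (γ = 1.40), T V^(γ−1) and P V^γ constant: T₂ = T₁·(V₁/V₂)^(γ−1) = 478.1 K; P₂ = P₁·(V₁/V₂)^γ = 10.50 bar.

T₂ ≈ 478 K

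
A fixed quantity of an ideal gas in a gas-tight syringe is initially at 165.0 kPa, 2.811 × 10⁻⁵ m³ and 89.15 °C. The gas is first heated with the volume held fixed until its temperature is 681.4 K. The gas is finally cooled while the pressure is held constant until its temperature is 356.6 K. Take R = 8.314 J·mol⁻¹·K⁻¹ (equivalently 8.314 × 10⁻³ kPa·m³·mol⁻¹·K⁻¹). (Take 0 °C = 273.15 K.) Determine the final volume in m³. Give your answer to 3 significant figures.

Convert: T₁ = 362.3 K.
Isochoric, so P/T is constant: V₂ = V₁; P₂ = P₁·(T₂/T₁) = 310.3 kPa.
P constant ⇒ V ∝ T: P₃ = P₂; V₃ = V₂·(T₃/T₂) = 1.471e-05 m³.

V₃ ≈ 1.47e-05 m³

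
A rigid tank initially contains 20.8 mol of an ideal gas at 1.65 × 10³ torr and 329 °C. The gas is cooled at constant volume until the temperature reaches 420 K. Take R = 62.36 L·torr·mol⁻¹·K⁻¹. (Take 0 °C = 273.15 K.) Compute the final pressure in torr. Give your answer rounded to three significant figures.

Convert: T₁ = 602.1 K.
From PV = nRT: V₁ = nRT₁/P₁ = 473.4 L.
V constant ⇒ P ∝ T: V₂ = V₁; P₂ = P₁·(T₂/T₁) = 1151 torr.

P₂ ≈ 1.15e+03 torr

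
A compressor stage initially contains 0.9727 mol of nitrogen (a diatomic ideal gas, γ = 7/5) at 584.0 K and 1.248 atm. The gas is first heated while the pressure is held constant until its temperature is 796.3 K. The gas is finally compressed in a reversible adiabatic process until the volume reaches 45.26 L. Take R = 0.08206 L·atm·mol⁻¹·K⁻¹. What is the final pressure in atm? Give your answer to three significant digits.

P₃ ≈ 1.47 atm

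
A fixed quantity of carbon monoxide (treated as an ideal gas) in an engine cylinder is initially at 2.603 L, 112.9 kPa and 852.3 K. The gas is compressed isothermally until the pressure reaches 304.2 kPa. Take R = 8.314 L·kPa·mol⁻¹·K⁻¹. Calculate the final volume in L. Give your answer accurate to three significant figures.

Isothermal, so P V is constant: T₂ = T₁; V₂ = V₁·(P₁/P₂) = 0.9661 L.

V₂ ≈ 0.966 L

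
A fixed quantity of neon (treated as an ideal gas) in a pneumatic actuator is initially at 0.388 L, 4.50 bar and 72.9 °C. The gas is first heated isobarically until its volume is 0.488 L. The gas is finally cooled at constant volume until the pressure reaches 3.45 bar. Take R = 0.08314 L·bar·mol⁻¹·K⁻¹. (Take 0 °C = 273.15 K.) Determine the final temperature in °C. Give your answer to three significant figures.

T₃ ≈ 60.5 °C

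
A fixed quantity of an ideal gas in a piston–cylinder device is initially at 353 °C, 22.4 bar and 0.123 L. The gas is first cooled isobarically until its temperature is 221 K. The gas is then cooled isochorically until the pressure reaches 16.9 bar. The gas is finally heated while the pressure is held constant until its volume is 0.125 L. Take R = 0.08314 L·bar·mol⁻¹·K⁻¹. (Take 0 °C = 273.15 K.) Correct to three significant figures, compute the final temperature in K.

T₄ ≈ 480 K

Convert: T₁ = 626.1 K.
Isobaric, so V/T is constant: P₂ = P₁; V₂ = V₁·(T₂/T₁) = 0.04341 L.
V constant ⇒ P ∝ T: V₃ = V₂; T₃ = T₂·(P₃/P₂) = 166.7 K.
P constant ⇒ V ∝ T: P₄ = P₃; T₄ = T₃·(V₄/V₃) = 480.1 K.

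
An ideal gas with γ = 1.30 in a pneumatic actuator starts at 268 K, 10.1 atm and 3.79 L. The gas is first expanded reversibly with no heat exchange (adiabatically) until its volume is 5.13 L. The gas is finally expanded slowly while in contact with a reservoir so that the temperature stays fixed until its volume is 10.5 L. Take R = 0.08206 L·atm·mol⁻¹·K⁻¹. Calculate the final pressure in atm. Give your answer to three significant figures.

P₃ ≈ 3.33 atm

Adiabatic (γ = 1.30), T V^(γ−1) and P V^γ constant: T₂ = T₁·(V₁/V₂)^(γ−1) = 244.7 K; P₂ = P₁·(V₁/V₂)^γ = 6.814 atm.
Isothermal, so P V is constant: T₃ = T₂; P₃ = P₂·(V₂/V₃) = 3.329 atm.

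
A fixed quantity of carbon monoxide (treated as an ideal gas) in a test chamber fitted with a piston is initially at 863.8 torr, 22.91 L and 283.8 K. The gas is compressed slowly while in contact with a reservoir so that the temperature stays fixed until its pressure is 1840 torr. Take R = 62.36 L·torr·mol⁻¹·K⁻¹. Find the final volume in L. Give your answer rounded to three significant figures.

V₂ ≈ 10.8 L

T constant ⇒ Boyle's law P V = const: T₂ = T₁; V₂ = V₁·(P₁/P₂) = 10.76 L.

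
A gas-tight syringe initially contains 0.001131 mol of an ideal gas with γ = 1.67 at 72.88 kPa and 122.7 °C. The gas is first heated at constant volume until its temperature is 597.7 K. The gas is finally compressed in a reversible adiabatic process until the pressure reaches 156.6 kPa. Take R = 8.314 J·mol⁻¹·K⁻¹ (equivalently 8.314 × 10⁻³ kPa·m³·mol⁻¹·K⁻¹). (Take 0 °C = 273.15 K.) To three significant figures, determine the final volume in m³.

Convert: T₁ = 395.8 K.
From PV = nRT: V₁ = nRT₁/P₁ = 5.107e-05 m³.
V constant ⇒ P ∝ T: V₂ = V₁; P₂ = P₁·(T₂/T₁) = 110.0 kPa.
Adiabatic (γ = 1.67), T V^(γ−1) and P V^γ constant: T₃ = T₂·(P₃/P₂)^((γ−1)/γ) = 688.6 K; V₃ = V₂·(P₂/P₃)^(1/γ) = 4.135e-05 m³.

V₃ ≈ 4.13e-05 m³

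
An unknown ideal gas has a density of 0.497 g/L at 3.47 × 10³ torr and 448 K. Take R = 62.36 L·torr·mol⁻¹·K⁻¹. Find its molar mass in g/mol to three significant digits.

M ≈ 4.00 g/mol

ρ = PM/(RT) ⇒ M = ρRT/P = (0.497 × 62.36 × 448.0) / 3.47e+03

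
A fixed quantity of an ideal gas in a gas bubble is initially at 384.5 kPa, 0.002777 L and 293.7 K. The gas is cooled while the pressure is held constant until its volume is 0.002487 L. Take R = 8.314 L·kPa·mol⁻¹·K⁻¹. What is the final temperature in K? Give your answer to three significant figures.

T₂ ≈ 263 K

Isobaric, so V/T is constant: P₂ = P₁; T₂ = T₁·(V₂/V₁) = 263.0 K.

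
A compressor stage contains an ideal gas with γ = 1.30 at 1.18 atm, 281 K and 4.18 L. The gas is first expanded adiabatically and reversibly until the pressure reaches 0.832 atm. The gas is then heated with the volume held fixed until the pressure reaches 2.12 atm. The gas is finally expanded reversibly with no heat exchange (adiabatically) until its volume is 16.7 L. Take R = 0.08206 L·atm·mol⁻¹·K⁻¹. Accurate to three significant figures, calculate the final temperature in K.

T₄ ≈ 473 K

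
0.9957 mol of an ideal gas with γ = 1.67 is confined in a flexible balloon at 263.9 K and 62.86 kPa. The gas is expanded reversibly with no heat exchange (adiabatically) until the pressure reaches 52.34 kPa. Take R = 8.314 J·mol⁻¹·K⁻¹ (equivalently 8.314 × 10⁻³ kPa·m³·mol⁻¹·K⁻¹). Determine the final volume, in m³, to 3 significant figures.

From PV = nRT: V₁ = nRT₁/P₁ = 0.03475 m³.
Adiabatic (γ = 1.67), T V^(γ−1) and P V^γ constant: T₂ = T₁·(P₂/P₁)^((γ−1)/γ) = 245.2 K; V₂ = V₁·(P₁/P₂)^(1/γ) = 0.03878 m³.

V₂ ≈ 0.0388 m³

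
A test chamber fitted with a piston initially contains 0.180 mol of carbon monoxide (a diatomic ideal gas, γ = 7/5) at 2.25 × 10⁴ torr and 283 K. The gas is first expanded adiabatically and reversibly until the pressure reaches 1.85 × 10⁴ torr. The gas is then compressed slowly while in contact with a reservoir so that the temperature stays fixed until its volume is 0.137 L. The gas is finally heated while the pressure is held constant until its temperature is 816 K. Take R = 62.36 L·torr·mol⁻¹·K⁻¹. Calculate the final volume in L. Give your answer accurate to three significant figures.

From PV = nRT: V₁ = nRT₁/P₁ = 0.1412 L.
Reversible adiabatic, γ = 7/5: T₂ = T₁·(P₂/P₁)^((γ−1)/γ) = 267.6 K; V₂ = V₁·(P₁/P₂)^(1/γ) = 0.1624 L.
Isothermal, so P V is constant: T₃ = T₂; P₃ = P₂·(V₂/V₃) = 2.193e+04 torr.
Isobaric, so V/T is constant: P₄ = P₃; V₄ = V₃·(T₄/T₃) = 0.4177 L.

V₄ ≈ 0.418 L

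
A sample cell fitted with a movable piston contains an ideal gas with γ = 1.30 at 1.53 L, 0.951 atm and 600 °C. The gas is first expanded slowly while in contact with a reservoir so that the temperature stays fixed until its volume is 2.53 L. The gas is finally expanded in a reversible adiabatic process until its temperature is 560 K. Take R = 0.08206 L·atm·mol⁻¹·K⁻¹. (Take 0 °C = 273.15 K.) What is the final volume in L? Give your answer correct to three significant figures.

V₃ ≈ 11.1 L

Convert: T₁ = 873.1 K.
Isothermal, so P V is constant: T₂ = T₁; P₂ = P₁·(V₁/V₂) = 0.5751 atm.
Adiabatic (γ = 1.30), T V^(γ−1) and P V^γ constant: P₃ = P₂·(T₃/T₂)^(γ/(γ−1)) = 0.08392 atm; V₃ = V₂·(T₂/T₃)^(1/(γ−1)) = 11.12 L.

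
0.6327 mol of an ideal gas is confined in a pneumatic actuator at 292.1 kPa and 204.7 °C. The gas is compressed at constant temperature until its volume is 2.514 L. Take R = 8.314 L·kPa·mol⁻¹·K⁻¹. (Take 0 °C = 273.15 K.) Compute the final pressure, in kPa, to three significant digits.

P₂ ≈ 1.00e+03 kPa

Convert: T₁ = 477.8 K.
From PV = nRT: V₁ = nRT₁/P₁ = 8.605 L.
Isothermal, so P V is constant: T₂ = T₁; P₂ = P₁·(V₁/V₂) = 999.8 kPa.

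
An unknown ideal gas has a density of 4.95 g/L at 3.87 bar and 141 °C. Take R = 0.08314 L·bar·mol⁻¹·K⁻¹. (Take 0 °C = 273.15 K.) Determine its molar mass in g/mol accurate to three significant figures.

M ≈ 44.0 g/mol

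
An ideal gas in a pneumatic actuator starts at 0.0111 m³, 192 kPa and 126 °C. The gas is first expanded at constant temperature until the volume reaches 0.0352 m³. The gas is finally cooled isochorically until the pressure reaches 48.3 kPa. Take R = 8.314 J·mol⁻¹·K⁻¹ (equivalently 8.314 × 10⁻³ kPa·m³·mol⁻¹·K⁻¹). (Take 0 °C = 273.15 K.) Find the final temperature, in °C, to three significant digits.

T₃ ≈ 45.3 °C

Convert: T₁ = 399.1 K.
T constant ⇒ Boyle's law P V = const: T₂ = T₁; P₂ = P₁·(V₁/V₂) = 60.55 kPa.
V constant ⇒ P ∝ T: V₃ = V₂; T₃ = T₂·(P₃/P₂) = 318.4 K.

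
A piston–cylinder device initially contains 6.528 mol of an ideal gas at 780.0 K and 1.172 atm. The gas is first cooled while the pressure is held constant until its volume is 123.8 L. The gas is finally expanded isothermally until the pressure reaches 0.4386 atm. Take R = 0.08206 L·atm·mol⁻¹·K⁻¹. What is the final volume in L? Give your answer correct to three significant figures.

From PV = nRT: V₁ = nRT₁/P₁ = 356.5 L.
P constant ⇒ V ∝ T: P₂ = P₁; T₂ = T₁·(V₂/V₁) = 270.9 K.
T constant ⇒ Boyle's law P V = const: T₃ = T₂; V₃ = V₂·(P₂/P₃) = 330.8 L.

V₃ ≈ 331 L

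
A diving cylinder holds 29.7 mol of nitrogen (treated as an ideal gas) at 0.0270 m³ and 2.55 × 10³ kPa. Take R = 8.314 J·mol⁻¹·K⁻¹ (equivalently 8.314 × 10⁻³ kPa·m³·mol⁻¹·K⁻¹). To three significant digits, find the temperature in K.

PV = nRT ⇒ T = PV/(nR) = (2.55e+03 × 0.0270) / (29.7 × 8.314 × 10⁻³)

T ≈ 279 K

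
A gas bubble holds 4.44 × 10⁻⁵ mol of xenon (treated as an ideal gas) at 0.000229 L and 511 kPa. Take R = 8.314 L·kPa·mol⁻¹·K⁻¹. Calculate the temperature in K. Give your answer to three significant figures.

T ≈ 317 K

PV = nRT ⇒ T = PV/(nR) = (511 × 0.000229) / (4.44e-05 × 8.314)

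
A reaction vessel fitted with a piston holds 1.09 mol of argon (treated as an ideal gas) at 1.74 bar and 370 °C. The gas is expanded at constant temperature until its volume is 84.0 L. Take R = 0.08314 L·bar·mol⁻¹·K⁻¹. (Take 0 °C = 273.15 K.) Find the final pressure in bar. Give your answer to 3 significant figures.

Convert: T₁ = 643.1 K.
From PV = nRT: V₁ = nRT₁/P₁ = 33.50 L.
T constant ⇒ Boyle's law P V = const: T₂ = T₁; P₂ = P₁·(V₁/V₂) = 0.6939 bar.

P₂ ≈ 0.694 bar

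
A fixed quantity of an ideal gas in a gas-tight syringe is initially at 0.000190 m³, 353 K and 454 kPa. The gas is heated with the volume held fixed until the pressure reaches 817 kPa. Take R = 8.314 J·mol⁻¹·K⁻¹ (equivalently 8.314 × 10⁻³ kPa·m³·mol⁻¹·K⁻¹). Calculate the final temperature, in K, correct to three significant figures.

Isochoric, so P/T is constant: V₂ = V₁; T₂ = T₁·(P₂/P₁) = 635.2 K.

T₂ ≈ 635 K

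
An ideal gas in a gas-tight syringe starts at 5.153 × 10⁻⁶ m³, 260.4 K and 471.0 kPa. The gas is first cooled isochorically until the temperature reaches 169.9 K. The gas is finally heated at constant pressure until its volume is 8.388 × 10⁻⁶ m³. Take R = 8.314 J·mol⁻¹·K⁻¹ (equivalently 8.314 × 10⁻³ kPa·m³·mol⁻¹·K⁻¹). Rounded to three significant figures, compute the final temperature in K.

V constant ⇒ P ∝ T: V₂ = V₁; P₂ = P₁·(T₂/T₁) = 307.3 kPa.
Isobaric, so V/T is constant: P₃ = P₂; T₃ = T₂·(V₃/V₂) = 276.6 K.

T₃ ≈ 277 K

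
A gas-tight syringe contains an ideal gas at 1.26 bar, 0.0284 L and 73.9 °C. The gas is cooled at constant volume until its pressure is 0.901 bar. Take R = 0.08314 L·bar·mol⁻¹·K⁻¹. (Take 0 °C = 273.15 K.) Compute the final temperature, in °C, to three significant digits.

Convert: T₁ = 347.0 K.
V constant ⇒ P ∝ T: V₂ = V₁; T₂ = T₁·(P₂/P₁) = 248.2 K.

T₂ ≈ -25.0 °C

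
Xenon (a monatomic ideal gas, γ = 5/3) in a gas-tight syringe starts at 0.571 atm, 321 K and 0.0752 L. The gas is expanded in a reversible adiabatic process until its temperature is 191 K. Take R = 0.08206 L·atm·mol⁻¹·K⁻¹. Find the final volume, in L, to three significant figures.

V₂ ≈ 0.164 L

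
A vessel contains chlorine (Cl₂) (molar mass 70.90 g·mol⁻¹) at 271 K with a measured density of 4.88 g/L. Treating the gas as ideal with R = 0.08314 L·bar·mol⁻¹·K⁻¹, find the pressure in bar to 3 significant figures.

P ≈ 1.55 bar

ρ = PM/(RT) ⇒ P = ρRT/M = (4.88 × 0.08314 × 271.0) / 70.90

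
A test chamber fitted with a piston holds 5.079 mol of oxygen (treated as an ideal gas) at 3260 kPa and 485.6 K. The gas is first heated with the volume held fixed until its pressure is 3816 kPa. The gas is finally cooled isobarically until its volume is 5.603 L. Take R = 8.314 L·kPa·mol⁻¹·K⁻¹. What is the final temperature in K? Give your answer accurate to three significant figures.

T₃ ≈ 506 K

From PV = nRT: V₁ = nRT₁/P₁ = 6.290 L.
Isochoric, so P/T is constant: V₂ = V₁; T₂ = T₁·(P₂/P₁) = 568.4 K.
Isobaric, so V/T is constant: P₃ = P₂; T₃ = T₂·(V₃/V₂) = 506.3 K.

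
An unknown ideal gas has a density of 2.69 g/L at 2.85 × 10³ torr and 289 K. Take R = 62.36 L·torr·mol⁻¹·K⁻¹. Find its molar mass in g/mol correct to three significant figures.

M ≈ 17.0 g/mol

ρ = PM/(RT) ⇒ M = ρRT/P = (2.69 × 62.36 × 289.0) / 2.85e+03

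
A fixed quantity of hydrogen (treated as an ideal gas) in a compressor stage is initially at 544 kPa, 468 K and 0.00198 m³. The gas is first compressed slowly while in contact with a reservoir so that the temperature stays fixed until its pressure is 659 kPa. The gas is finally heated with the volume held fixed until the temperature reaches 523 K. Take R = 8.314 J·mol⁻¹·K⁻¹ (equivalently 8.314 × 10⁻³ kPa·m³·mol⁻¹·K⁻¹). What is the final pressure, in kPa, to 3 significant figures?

T constant ⇒ Boyle's law P V = const: T₂ = T₁; V₂ = V₁·(P₁/P₂) = 0.001634 m³.
Isochoric, so P/T is constant: V₃ = V₂; P₃ = P₂·(T₃/T₂) = 736.4 kPa.

P₃ ≈ 736 kPa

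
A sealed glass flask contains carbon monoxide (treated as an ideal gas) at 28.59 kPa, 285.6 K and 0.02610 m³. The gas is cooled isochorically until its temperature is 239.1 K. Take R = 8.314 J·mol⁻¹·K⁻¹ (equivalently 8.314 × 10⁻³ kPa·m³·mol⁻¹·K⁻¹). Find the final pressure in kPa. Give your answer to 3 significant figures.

P₂ ≈ 23.9 kPa

Isochoric, so P/T is constant: V₂ = V₁; P₂ = P₁·(T₂/T₁) = 23.94 kPa.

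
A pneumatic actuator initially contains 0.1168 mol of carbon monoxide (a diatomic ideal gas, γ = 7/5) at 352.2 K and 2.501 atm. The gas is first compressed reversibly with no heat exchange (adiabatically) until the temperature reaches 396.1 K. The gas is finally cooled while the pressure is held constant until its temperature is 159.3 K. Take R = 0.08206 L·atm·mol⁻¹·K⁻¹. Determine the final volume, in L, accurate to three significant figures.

V₃ ≈ 0.405 L

From PV = nRT: V₁ = nRT₁/P₁ = 1.350 L.
Reversible adiabatic, γ = 7/5: P₂ = P₁·(T₂/T₁)^(γ/(γ−1)) = 3.773 atm; V₂ = V₁·(T₁/T₂)^(1/(γ−1)) = 1.006 L.
Isobaric, so V/T is constant: P₃ = P₂; V₃ = V₂·(T₃/T₂) = 0.4047 L.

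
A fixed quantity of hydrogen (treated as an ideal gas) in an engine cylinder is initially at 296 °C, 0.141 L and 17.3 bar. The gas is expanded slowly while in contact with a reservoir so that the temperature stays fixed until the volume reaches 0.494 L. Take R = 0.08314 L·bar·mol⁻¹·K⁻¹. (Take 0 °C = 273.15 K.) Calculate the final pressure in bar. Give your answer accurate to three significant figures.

P₂ ≈ 4.94 bar

Convert: T₁ = 569.1 K.
Isothermal, so P V is constant: T₂ = T₁; P₂ = P₁·(V₁/V₂) = 4.938 bar.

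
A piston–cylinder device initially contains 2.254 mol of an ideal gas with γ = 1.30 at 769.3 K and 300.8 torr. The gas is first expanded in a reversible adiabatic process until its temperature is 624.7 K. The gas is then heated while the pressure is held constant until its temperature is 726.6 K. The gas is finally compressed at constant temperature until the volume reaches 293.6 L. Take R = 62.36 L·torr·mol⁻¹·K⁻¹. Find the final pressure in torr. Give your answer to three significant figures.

P₄ ≈ 348 torr

From PV = nRT: V₁ = nRT₁/P₁ = 359.5 L.
Reversible adiabatic, γ = 1.30: P₂ = P₁·(T₂/T₁)^(γ/(γ−1)) = 122.0 torr; V₂ = V₁·(T₁/T₂)^(1/(γ−1)) = 719.6 L.
P constant ⇒ V ∝ T: P₃ = P₂; V₃ = V₂·(T₃/T₂) = 837.0 L.
Isothermal, so P V is constant: T₄ = T₃; P₄ = P₃·(V₃/V₄) = 347.9 torr.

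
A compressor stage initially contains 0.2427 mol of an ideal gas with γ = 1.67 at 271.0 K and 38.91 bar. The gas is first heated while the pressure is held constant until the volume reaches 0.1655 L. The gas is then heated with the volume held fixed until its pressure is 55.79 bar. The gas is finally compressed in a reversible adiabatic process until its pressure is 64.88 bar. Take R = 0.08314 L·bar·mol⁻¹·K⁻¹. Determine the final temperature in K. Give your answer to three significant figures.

From PV = nRT: V₁ = nRT₁/P₁ = 0.1405 L.
P constant ⇒ V ∝ T: P₂ = P₁; T₂ = T₁·(V₂/V₁) = 319.1 K.
Isochoric, so P/T is constant: V₃ = V₂; T₃ = T₂·(P₃/P₂) = 457.6 K.
Adiabatic (γ = 1.67), T V^(γ−1) and P V^γ constant: T₄ = T₃·(P₄/P₃)^((γ−1)/γ) = 486.2 K; V₄ = V₃·(P₃/P₄)^(1/γ) = 0.1512 L.

T₄ ≈ 486 K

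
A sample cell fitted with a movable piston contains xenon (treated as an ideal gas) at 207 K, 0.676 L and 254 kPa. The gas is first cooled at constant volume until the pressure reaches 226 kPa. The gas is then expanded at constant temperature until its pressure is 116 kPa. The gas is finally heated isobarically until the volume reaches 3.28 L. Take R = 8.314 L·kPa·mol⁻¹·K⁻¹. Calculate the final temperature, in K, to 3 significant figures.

T₄ ≈ 459 K

V constant ⇒ P ∝ T: V₂ = V₁; T₂ = T₁·(P₂/P₁) = 184.2 K.
Isothermal, so P V is constant: T₃ = T₂; V₃ = V₂·(P₂/P₃) = 1.317 L.
Isobaric, so V/T is constant: P₄ = P₃; T₄ = T₃·(V₄/V₃) = 458.7 K.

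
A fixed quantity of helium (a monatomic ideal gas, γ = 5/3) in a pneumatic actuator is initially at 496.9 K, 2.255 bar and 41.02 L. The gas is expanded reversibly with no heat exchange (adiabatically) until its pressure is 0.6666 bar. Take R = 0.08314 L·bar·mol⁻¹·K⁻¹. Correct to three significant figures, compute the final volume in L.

V₂ ≈ 85.2 L

Adiabatic (γ = 5/3), T V^(γ−1) and P V^γ constant: T₂ = T₁·(P₂/P₁)^((γ−1)/γ) = 305.2 K; V₂ = V₁·(P₁/P₂)^(1/γ) = 85.22 L.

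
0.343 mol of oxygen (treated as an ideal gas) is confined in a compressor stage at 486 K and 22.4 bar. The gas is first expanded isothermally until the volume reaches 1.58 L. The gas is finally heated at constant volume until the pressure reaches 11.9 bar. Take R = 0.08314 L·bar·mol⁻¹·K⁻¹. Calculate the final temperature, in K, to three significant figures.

From PV = nRT: V₁ = nRT₁/P₁ = 0.6187 L.
Isothermal, so P V is constant: T₂ = T₁; P₂ = P₁·(V₁/V₂) = 8.772 bar.
Isochoric, so P/T is constant: V₃ = V₂; T₃ = T₂·(P₃/P₂) = 659.3 K.

T₃ ≈ 659 K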